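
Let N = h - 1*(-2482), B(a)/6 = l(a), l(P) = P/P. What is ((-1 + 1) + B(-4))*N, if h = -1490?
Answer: 5952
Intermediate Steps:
l(P) = 1
B(a) = 6 (B(a) = 6*1 = 6)
N = 992 (N = -1490 - 1*(-2482) = -1490 + 2482 = 992)
((-1 + 1) + B(-4))*N = ((-1 + 1) + 6)*992 = (0 + 6)*992 = 6*992 = 5952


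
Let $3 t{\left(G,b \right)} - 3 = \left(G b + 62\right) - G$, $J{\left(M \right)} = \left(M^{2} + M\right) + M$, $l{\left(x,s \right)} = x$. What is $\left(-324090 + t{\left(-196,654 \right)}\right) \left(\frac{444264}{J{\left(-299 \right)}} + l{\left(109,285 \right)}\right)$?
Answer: $- \frac{1237569332407}{29601} \approx -4.1808 \cdot 10^{7}$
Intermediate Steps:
$J{\left(M \right)} = M^{2} + 2 M$ ($J{\left(M \right)} = \left(M + M^{2}\right) + M = M^{2} + 2 M$)
$t{\left(G,b \right)} = \frac{65}{3} - \frac{G}{3} + \frac{G b}{3}$ ($t{\left(G,b \right)} = 1 + \frac{\left(G b + 62\right) - G}{3} = 1 + \frac{\left(62 + G b\right) - G}{3} = 1 + \frac{62 - G + G b}{3} = 1 + \left(\frac{62}{3} - \frac{G}{3} + \frac{G b}{3}\right) = \frac{65}{3} - \frac{G}{3} + \frac{G b}{3}$)
$\left(-324090 + t{\left(-196,654 \right)}\right) \left(\frac{444264}{J{\left(-299 \right)}} + l{\left(109,285 \right)}\right) = \left(-324090 + \left(\frac{65}{3} - - \frac{196}{3} + \frac{1}{3} \left(-196\right) 654\right)\right) \left(\frac{444264}{\left(-299\right) \left(2 - 299\right)} + 109\right) = \left(-324090 + \left(\frac{65}{3} + \frac{196}{3} - 42728\right)\right) \left(\frac{444264}{\left(-299\right) \left(-297\right)} + 109\right) = \left(-324090 - 42641\right) \left(\frac{444264}{88803} + 109\right) = - 366731 \left(444264 \cdot \frac{1}{88803} + 109\right) = - 366731 \left(\frac{148088}{29601} + 109\right) = \left(-366731\right) \frac{3374597}{29601} = - \frac{1237569332407}{29601}$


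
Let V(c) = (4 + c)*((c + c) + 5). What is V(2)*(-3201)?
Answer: -172854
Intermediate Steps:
V(c) = (4 + c)*(5 + 2*c) (V(c) = (4 + c)*(2*c + 5) = (4 + c)*(5 + 2*c))
V(2)*(-3201) = (20 + 2*2² + 13*2)*(-3201) = (20 + 2*4 + 26)*(-3201) = (20 + 8 + 26)*(-3201) = 54*(-3201) = -172854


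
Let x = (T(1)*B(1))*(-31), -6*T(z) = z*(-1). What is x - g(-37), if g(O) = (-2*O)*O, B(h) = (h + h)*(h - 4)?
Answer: 2769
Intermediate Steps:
T(z) = z/6 (T(z) = -z*(-1)/6 = -(-1)*z/6 = z/6)
B(h) = 2*h*(-4 + h) (B(h) = (2*h)*(-4 + h) = 2*h*(-4 + h))
g(O) = -2*O²
x = 31 (x = (((⅙)*1)*(2*1*(-4 + 1)))*(-31) = ((2*1*(-3))/6)*(-31) = ((⅙)*(-6))*(-31) = -1*(-31) = 31)
x - g(-37) = 31 - (-2)*(-37)² = 31 - (-2)*1369 = 31 - 1*(-2738) = 31 + 2738 = 2769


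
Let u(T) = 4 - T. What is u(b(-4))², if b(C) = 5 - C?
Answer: 25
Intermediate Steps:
u(b(-4))² = (4 - (5 - 1*(-4)))² = (4 - (5 + 4))² = (4 - 1*9)² = (4 - 9)² = (-5)² = 25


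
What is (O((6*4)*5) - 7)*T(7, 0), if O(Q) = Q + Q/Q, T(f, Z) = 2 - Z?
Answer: 228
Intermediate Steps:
O(Q) = 1 + Q (O(Q) = Q + 1 = 1 + Q)
(O((6*4)*5) - 7)*T(7, 0) = ((1 + (6*4)*5) - 7)*(2 - 1*0) = ((1 + 24*5) - 7)*(2 + 0) = ((1 + 120) - 7)*2 = (121 - 7)*2 = 114*2 = 228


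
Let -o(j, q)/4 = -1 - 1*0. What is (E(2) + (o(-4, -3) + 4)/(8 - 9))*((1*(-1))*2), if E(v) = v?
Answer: 12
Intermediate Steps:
o(j, q) = 4 (o(j, q) = -4*(-1 - 1*0) = -4*(-1 + 0) = -4*(-1) = 4)
(E(2) + (o(-4, -3) + 4)/(8 - 9))*((1*(-1))*2) = (2 + (4 + 4)/(8 - 9))*((1*(-1))*2) = (2 + 8/(-1))*(-1*2) = (2 + 8*(-1))*(-2) = (2 - 8)*(-2) = -6*(-2) = 12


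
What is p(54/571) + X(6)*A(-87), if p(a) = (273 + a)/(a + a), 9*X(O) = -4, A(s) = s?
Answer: 53371/36 ≈ 1482.5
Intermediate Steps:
X(O) = -4/9 (X(O) = (⅑)*(-4) = -4/9)
p(a) = (273 + a)/(2*a) (p(a) = (273 + a)/((2*a)) = (273 + a)*(1/(2*a)) = (273 + a)/(2*a))
p(54/571) + X(6)*A(-87) = (273 + 54/571)/(2*((54/571))) - 4/9*(-87) = (273 + 54*(1/571))/(2*((54*(1/571)))) + 116/3 = (273 + 54/571)/(2*(54/571)) + 116/3 = (½)*(571/54)*(155937/571) + 116/3 = 51979/36 + 116/3 = 53371/36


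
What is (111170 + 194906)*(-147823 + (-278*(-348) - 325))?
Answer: -15733530704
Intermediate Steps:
(111170 + 194906)*(-147823 + (-278*(-348) - 325)) = 306076*(-147823 + (96744 - 325)) = 306076*(-147823 + 96419) = 306076*(-51404) = -15733530704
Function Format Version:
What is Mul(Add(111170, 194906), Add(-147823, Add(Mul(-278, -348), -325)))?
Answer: -15733530704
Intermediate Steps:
Mul(Add(111170, 194906), Add(-147823, Add(Mul(-278, -348), -325))) = Mul(306076, Add(-147823, Add(96744, -325))) = Mul(306076, Add(-147823, 96419)) = Mul(306076, -51404) = -15733530704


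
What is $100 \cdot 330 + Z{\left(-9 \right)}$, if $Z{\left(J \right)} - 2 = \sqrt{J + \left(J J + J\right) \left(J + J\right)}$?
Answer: $33002 + 3 i \sqrt{145} \approx 33002.0 + 36.125 i$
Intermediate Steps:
$Z{\left(J \right)} = 2 + \sqrt{J + 2 J \left(J + J^{2}\right)}$ ($Z{\left(J \right)} = 2 + \sqrt{J + \left(J J + J\right) \left(J + J\right)} = 2 + \sqrt{J + \left(J^{2} + J\right) 2 J} = 2 + \sqrt{J + \left(J + J^{2}\right) 2 J} = 2 + \sqrt{J + 2 J \left(J + J^{2}\right)}$)
$100 \cdot 330 + Z{\left(-9 \right)} = 100 \cdot 330 + \left(2 + \sqrt{- 9 \left(1 + 2 \left(-9\right) + 2 \left(-9\right)^{2}\right)}\right) = 33000 + \left(2 + \sqrt{- 9 \left(1 - 18 + 2 \cdot 81\right)}\right) = 33000 + \left(2 + \sqrt{- 9 \left(1 - 18 + 162\right)}\right) = 33000 + \left(2 + \sqrt{\left(-9\right) 145}\right) = 33000 + \left(2 + \sqrt{-1305}\right) = 33000 + \left(2 + 3 i \sqrt{145}\right) = 33002 + 3 i \sqrt{145}$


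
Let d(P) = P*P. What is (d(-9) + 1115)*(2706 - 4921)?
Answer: -2649140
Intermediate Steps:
d(P) = P²
(d(-9) + 1115)*(2706 - 4921) = ((-9)² + 1115)*(2706 - 4921) = (81 + 1115)*(-2215) = 1196*(-2215) = -2649140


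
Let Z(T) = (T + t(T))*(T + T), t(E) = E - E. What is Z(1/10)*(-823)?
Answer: -823/50 ≈ -16.460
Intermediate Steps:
t(E) = 0
Z(T) = 2*T**2 (Z(T) = (T + 0)*(T + T) = T*(2*T) = 2*T**2)
Z(1/10)*(-823) = (2*(1/10)**2)*(-823) = (2*(1/100))*(-823) = (1/50)*(-823) = -823/50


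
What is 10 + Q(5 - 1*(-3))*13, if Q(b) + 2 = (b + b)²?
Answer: 3312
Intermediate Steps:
Q(b) = -2 + 4*b² (Q(b) = -2 + (b + b)² = -2 + (2*b)² = -2 + 4*b²)
10 + Q(5 - 1*(-3))*13 = 10 + (-2 + 4*(5 - 1*(-3))²)*13 = 10 + (-2 + 4*(5 + 3)²)*13 = 10 + (-2 + 4*8²)*13 = 10 + (-2 + 4*64)*13 = 10 + (-2 + 256)*13 = 10 + 254*13 = 10 + 3302 = 3312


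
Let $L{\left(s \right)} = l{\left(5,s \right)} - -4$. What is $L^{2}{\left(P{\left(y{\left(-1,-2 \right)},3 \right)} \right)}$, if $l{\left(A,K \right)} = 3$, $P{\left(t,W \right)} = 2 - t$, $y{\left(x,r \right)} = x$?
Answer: $49$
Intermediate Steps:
$L{\left(s \right)} = 7$ ($L{\left(s \right)} = 3 - -4 = 3 + 4 = 7$)
$L^{2}{\left(P{\left(y{\left(-1,-2 \right)},3 \right)} \right)} = 7^{2} = 49$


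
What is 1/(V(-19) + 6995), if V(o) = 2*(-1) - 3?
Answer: 1/6990 ≈ 0.00014306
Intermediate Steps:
V(o) = -5 (V(o) = -2 - 3 = -5)
1/(V(-19) + 6995) = 1/(-5 + 6995) = 1/6990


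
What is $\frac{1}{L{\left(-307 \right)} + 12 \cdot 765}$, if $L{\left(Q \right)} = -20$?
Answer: $\frac{1}{9160} \approx 0.00010917$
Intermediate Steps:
$\frac{1}{L{\left(-307 \right)} + 12 \cdot 765} = \frac{1}{-20 + 12 \cdot 765} = \frac{1}{-20 + 9180} = \frac{1}{9160}$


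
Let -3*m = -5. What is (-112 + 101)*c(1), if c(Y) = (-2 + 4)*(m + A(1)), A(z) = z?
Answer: -176/3 ≈ -58.667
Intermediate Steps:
m = 5/3 (m = -⅓*(-5) = 5/3 ≈ 1.6667)
c(Y) = 16/3 (c(Y) = (-2 + 4)*(5/3 + 1) = 2*(8/3) = 16/3)
(-112 + 101)*c(1) = (-112 + 101)*(16/3) = -11*16/3 = -176/3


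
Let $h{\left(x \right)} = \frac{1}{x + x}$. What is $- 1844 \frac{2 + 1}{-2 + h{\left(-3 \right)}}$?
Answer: $\frac{33192}{13} \approx 2553.2$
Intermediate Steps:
$h{\left(x \right)} = \frac{1}{2 x}$
$- 1844 \frac{2 + 1}{-2 + h{\left(-3 \right)}} = - 1844 \frac{2 + 1}{-2 + \frac{1}{2 \left(-3\right)}} = - 1844 \frac{3}{-2 + \frac{1}{2} \left(- \frac{1}{3}\right)} = - 1844 \frac{3}{-2 - \frac{1}{6}} = - 1844 \frac{3}{- \frac{13}{6}} = - 1844 \cdot 3 \left(- \frac{6}{13}\right) = \left(-1844\right) \left(- \frac{18}{13}\right) = \frac{33192}{13}$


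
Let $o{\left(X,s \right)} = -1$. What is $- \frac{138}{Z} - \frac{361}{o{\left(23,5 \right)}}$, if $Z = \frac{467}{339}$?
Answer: $\frac{121805}{467} \approx 260.82$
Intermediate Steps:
$Z = \frac{467}{339}$ ($Z = 467 \cdot \frac{1}{339} = \frac{467}{339} \approx 1.3776$)
$- \frac{138}{Z} - \frac{361}{o{\left(23,5 \right)}} = - \frac{138}{\frac{467}{339}} - \frac{361}{-1} = \left(-138\right) \frac{339}{467} - -361 = - \frac{46782}{467} + 361 = \frac{121805}{467}$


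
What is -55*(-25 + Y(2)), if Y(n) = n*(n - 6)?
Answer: 1815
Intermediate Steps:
Y(n) = n*(-6 + n)
-55*(-25 + Y(2)) = -55*(-25 + 2*(-6 + 2)) = -55*(-25 + 2*(-4)) = -55*(-25 - 8) = -55*(-33) = 1815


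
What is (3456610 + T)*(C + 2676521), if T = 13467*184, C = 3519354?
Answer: 36769655630750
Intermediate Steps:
T = 2477928
(3456610 + T)*(C + 2676521) = (3456610 + 2477928)*(3519354 + 2676521) = 5934538*6195875 = 36769655630750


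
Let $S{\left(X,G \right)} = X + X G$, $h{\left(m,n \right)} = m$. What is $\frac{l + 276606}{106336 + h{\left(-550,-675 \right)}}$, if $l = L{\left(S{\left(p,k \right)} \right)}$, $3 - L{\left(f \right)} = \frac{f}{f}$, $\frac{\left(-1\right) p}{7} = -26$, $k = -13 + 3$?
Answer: $\frac{138304}{52893} \approx 2.6148$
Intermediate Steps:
$k = -10$
$p = 182$ ($p = \left(-7\right) \left(-26\right) = 182$)
$S{\left(X,G \right)} = X + G X$
$L{\left(f \right)} = 2$ ($L{\left(f \right)} = 3 - \frac{f}{f} = 3 - 1 = 2$)
$l = 2$
$\frac{l + 276606}{106336 + h{\left(-550,-675 \right)}} = \frac{2 + 276606}{106336 - 550} = \frac{276608}{105786} = 276608 \cdot \frac{1}{105786} = \frac{138304}{52893}$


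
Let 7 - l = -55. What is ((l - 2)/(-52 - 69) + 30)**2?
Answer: 12744900/14641 ≈ 870.49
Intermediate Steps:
l = 62 (l = 7 - 1*(-55) = 7 + 55 = 62)
((l - 2)/(-52 - 69) + 30)**2 = ((62 - 2)/(-52 - 69) + 30)**2 = (60/(-121) + 30)**2 = (60*(-1/121) + 30)**2 = (-60/121 + 30)**2 = (3570/121)**2 = 12744900/14641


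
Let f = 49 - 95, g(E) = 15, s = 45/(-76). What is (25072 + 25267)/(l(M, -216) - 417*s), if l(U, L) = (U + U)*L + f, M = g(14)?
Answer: -3825764/477211 ≈ -8.0169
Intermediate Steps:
s = -45/76 (s = 45*(-1/76) = -45/76 ≈ -0.59210)
f = -46
M = 15
l(U, L) = -46 + 2*L*U (l(U, L) = (U + U)*L - 46 = (2*U)*L - 46 = 2*L*U - 46 = -46 + 2*L*U)
(25072 + 25267)/(l(M, -216) - 417*s) = (25072 + 25267)/((-46 + 2*(-216)*15) - 417*(-45/76)) = 50339/((-46 - 6480) + 18765/76) = 50339/(-6526 + 18765/76) = 50339/(-477211/76) = 50339*(-76/477211) = -3825764/477211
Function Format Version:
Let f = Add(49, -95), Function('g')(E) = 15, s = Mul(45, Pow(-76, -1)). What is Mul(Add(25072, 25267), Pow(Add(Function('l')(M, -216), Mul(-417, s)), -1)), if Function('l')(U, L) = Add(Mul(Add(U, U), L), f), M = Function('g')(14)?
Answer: Rational(-3825764, 477211) ≈ -8.0169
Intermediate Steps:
s = Rational(-45, 76) (s = Mul(45, Rational(-1, 76)) = Rational(-45, 76) ≈ -0.59210)
f = -46
M = 15
Function('l')(U, L) = Add(-46, Mul(2, L, U)) (Function('l')(U, L) = Add(Mul(Add(U, U), L), -46) = Add(Mul(Mul(2, U), L), -46) = Add(Mul(2, L, U), -46) = Add(-46, Mul(2, L, U)))
Mul(Add(25072, 25267), Pow(Add(Function('l')(M, -216), Mul(-417, s)), -1)) = Mul(Add(25072, 25267), Pow(Add(Add(-46, Mul(2, -216, 15)), Mul(-417, Rational(-45, 76))), -1)) = Mul(50339, Pow(Add(Add(-46, -6480), Rational(18765, 76)), -1)) = Mul(50339, Pow(Add(-6526, Rational(18765, 76)), -1)) = Mul(50339, Pow(Rational(-477211, 76), -1)) = Mul(50339, Rational(-76, 477211)) = Rational(-3825764, 477211)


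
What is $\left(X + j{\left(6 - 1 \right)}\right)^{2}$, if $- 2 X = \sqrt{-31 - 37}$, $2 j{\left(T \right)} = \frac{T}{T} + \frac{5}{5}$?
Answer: $\left(1 - i \sqrt{17}\right)^{2} \approx -16.0 - 8.2462 i$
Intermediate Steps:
$j{\left(T \right)} = 1$ ($j{\left(T \right)} = \frac{\frac{T}{T} + \frac{5}{5}}{2} = \frac{1 + 5 \cdot \frac{1}{5}}{2} = \frac{1 + 1}{2} = \frac{1}{2} \cdot 2 = 1$)
$X = - i \sqrt{17}$ ($X = - \frac{\sqrt{-31 - 37}}{2} = - \frac{\sqrt{-68}}{2} = - \frac{2 i \sqrt{17}}{2} = - i \sqrt{17} \approx - 4.1231 i$)
$\left(X + j{\left(6 - 1 \right)}\right)^{2} = \left(- i \sqrt{17} + 1\right)^{2} = \left(1 - i \sqrt{17}\right)^{2}$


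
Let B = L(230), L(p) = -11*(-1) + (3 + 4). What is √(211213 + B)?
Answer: √211231 ≈ 459.60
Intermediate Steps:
L(p) = 18 (L(p) = 11 + 7 = 18)
B = 18
√(211213 + B) = √(211213 + 18) = √211231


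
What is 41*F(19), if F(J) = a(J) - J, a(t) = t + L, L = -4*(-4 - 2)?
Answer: 984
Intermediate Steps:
L = 24 (L = -4*(-6) = 24)
a(t) = 24 + t (a(t) = t + 24 = 24 + t)
F(J) = 24 (F(J) = (24 + J) - J = 24)
41*F(19) = 41*24 = 984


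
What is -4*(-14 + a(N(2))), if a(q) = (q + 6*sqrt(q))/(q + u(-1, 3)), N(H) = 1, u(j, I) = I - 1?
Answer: 140/3 ≈ 46.667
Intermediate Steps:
u(j, I) = -1 + I
a(q) = (q + 6*sqrt(q))/(2 + q) (a(q) = (q + 6*sqrt(q))/(q + (-1 + 3)) = (q + 6*sqrt(q))/(q + 2) = (q + 6*sqrt(q))/(2 + q))
-4*(-14 + a(N(2))) = -4*(-14 + (1 + 6*sqrt(1))/(2 + 1)) = -4*(-14 + (1 + 6*1)/3) = -4*(-14 + (1 + 6)/3) = -4*(-14 + (1/3)*7) = -4*(-14 + 7/3) = -4*(-35/3) = 140/3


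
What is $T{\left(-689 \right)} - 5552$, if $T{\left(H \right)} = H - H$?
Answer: $-5552$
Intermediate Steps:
$T{\left(H \right)} = 0$
$T{\left(-689 \right)} - 5552 = 0 - 5552 = -5552$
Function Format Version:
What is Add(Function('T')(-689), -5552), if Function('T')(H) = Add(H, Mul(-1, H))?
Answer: -5552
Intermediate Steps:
Function('T')(H) = 0
Add(Function('T')(-689), -5552) = Add(0, -5552) = -5552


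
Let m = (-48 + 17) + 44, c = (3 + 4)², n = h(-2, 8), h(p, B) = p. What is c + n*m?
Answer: 23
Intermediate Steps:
n = -2
c = 49 (c = 7² = 49)
m = 13 (m = -31 + 44 = 13)
c + n*m = 49 - 2*13 = 49 - 26 = 23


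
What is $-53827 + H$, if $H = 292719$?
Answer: $238892$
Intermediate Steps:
$-53827 + H = -53827 + 292719 = 238892$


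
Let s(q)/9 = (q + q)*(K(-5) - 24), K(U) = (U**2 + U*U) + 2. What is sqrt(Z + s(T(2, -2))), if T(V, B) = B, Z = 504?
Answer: 6*I*sqrt(14) ≈ 22.45*I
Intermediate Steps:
K(U) = 2 + 2*U**2 (K(U) = (U**2 + U**2) + 2 = 2*U**2 + 2 = 2 + 2*U**2)
s(q) = 504*q (s(q) = 9*((q + q)*((2 + 2*(-5)**2) - 24)) = 9*((2*q)*((2 + 2*25) - 24)) = 9*((2*q)*((2 + 50) - 24)) = 9*((2*q)*(52 - 24)) = 9*((2*q)*28) = 9*(56*q) = 504*q)
sqrt(Z + s(T(2, -2))) = sqrt(504 + 504*(-2)) = sqrt(504 - 1008) = sqrt(-504) = 6*I*sqrt(14)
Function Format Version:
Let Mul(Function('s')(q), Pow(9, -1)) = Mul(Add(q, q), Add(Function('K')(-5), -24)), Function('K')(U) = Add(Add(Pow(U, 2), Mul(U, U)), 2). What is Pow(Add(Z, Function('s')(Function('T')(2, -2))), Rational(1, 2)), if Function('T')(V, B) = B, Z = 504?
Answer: Mul(6, I, Pow(14, Rational(1, 2))) ≈ Mul(22.450, I)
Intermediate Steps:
Function('K')(U) = Add(2, Mul(2, Pow(U, 2))) (Function('K')(U) = Add(Add(Pow(U, 2), Pow(U, 2)), 2) = Add(Mul(2, Pow(U, 2)), 2) = Add(2, Mul(2, Pow(U, 2))))
Function('s')(q) = Mul(504, q) (Function('s')(q) = Mul(9, Mul(Add(q, q), Add(Add(2, Mul(2, Pow(-5, 2))), -24))) = Mul(9, Mul(Mul(2, q), Add(Add(2, Mul(2, 25)), -24))) = Mul(9, Mul(Mul(2, q), Add(Add(2, 50), -24))) = Mul(9, Mul(Mul(2, q), Add(52, -24))) = Mul(9, Mul(Mul(2, q), 28)) = Mul(9, Mul(56, q)) = Mul(504, q))
Pow(Add(Z, Function('s')(Function('T')(2, -2))), Rational(1, 2)) = Pow(Add(504, Mul(504, -2)), Rational(1, 2)) = Pow(Add(504, -1008), Rational(1, 2)) = Pow(-504, Rational(1, 2)) = Mul(6, I, Pow(14, Rational(1, 2)))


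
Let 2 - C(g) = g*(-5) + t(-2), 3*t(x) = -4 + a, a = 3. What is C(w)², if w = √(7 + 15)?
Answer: 4999/9 + 70*√22/3 ≈ 664.89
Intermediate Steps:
t(x) = -⅓ (t(x) = (-4 + 3)/3 = (⅓)*(-1) = -⅓)
w = √22 ≈ 4.6904
C(g) = 7/3 + 5*g (C(g) = 2 - (g*(-5) - ⅓) = 2 - (-5*g - ⅓) = 2 - (-⅓ - 5*g) = 2 + (⅓ + 5*g) = 7/3 + 5*g)
C(w)² = (7/3 + 5*√22)²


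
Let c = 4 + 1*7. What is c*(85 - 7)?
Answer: 858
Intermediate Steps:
c = 11 (c = 4 + 7 = 11)
c*(85 - 7) = 11*(85 - 7) = 11*78 = 858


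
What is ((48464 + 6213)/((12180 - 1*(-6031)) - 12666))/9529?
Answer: 54677/52838305 ≈ 0.0010348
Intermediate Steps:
((48464 + 6213)/((12180 - 1*(-6031)) - 12666))/9529 = (54677/((12180 + 6031) - 12666))*(1/9529) = (54677/(18211 - 12666))*(1/9529) = (54677/5545)*(1/9529) = 54677/52838305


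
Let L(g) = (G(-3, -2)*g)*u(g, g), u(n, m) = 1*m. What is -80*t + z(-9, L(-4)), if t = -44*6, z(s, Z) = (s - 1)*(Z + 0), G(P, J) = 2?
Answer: 20800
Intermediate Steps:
u(n, m) = m
L(g) = 2*g² (L(g) = (2*g)*g = 2*g²)
z(s, Z) = Z*(-1 + s) (z(s, Z) = (-1 + s)*Z = Z*(-1 + s))
t = -264
-80*t + z(-9, L(-4)) = -80*(-264) + (2*(-4)²)*(-1 - 9) = 21120 + (2*16)*(-10) = 21120 + 32*(-10) = 21120 - 320 = 20800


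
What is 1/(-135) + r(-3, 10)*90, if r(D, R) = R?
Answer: 121499/135 ≈ 899.99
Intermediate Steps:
1/(-135) + r(-3, 10)*90 = 1/(-135) + 10*90 = -1/135 + 900 = 121499/135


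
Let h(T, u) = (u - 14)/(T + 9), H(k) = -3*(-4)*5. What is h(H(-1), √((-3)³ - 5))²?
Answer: 164/4761 - 112*I*√2/4761 ≈ 0.034447 - 0.033269*I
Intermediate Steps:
H(k) = 60 (H(k) = 12*5 = 60)
h(T, u) = (-14 + u)/(9 + T)
h(H(-1), √((-3)³ - 5))² = ((-14 + √((-3)³ - 5))/(9 + 60))² = ((-14 + √(-27 - 5))/69)² = ((-14 + √(-32))/69)² = ((-14 + 4*I*√2)/69)² = (-14/69 + 4*I*√2/69)²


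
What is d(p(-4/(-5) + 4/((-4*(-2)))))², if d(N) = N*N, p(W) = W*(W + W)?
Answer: 815730721/6250000 ≈ 130.52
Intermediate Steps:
p(W) = 2*W² (p(W) = W*(2*W) = 2*W²)
d(N) = N²
d(p(-4/(-5) + 4/((-4*(-2)))))² = ((2*(-4/(-5) + 4/((-4*(-2))))²)²)² = ((2*(-4*(-⅕) + 4/8)²)²)² = ((2*(⅘ + 4*(⅛))²)²)² = ((2*(⅘ + ½)²)²)² = ((2*(13/10)²)²)² = ((2*(169/100))²)² = ((169/50)²)² = (28561/2500)² = 815730721/6250000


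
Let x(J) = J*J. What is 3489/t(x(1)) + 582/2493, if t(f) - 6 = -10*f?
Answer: -2898583/3324 ≈ -872.02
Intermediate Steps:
x(J) = J**2
t(f) = 6 - 10*f
3489/t(x(1)) + 582/2493 = 3489/(6 - 10*1**2) + 582/2493 = 3489/(6 - 10*1) + 582*(1/2493) = 3489/(6 - 10) + 194/831 = 3489/(-4) + 194/831 = 3489*(-1/4) + 194/831 = -3489/4 + 194/831 = -2898583/3324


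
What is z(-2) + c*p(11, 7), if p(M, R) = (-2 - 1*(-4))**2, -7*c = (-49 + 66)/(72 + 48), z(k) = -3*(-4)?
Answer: 2503/210 ≈ 11.919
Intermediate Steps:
z(k) = 12
c = -17/840 (c = -(-49 + 66)/(7*(72 + 48)) = -17/(7*120) = -1/7*17/120 = -17/840 ≈ -0.020238)
p(M, R) = 4 (p(M, R) = (-2 + 4)**2 = 2**2 = 4)
z(-2) + c*p(11, 7) = 12 - 17/840*4 = 12 - 17/210 = 2503/210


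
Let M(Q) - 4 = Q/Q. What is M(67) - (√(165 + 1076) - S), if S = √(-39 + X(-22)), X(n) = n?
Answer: 5 - √1241 + I*√61 ≈ -30.228 + 7.8102*I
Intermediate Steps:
M(Q) = 5 (M(Q) = 4 + Q/Q = 4 + 1 = 5)
S = I*√61 (S = √(-39 - 22) = √(-61) = I*√61 ≈ 7.8102*I)
M(67) - (√(165 + 1076) - S) = 5 - (√(165 + 1076) - I*√61) = 5 - (√1241 - I*√61) = 5 + (-√1241 + I*√61) = 5 - √1241 + I*√61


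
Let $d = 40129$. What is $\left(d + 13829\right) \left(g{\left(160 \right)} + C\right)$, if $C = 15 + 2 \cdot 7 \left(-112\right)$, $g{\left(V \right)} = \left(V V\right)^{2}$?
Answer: $35361831083226$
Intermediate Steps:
$g{\left(V \right)} = V^{4}$ ($g{\left(V \right)} = \left(V^{2}\right)^{2} = V^{4}$)
$C = -1553$ ($C = 15 + 14 \left(-112\right) = 15 - 1568 = -1553$)
$\left(d + 13829\right) \left(g{\left(160 \right)} + C\right) = \left(40129 + 13829\right) \left(160^{4} - 1553\right) = 53958 \left(655360000 - 1553\right) = 53958 \cdot 655358447 = 35361831083226$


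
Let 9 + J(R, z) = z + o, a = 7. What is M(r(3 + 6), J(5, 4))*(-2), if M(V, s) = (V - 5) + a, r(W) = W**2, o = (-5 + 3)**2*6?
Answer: -166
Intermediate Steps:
o = 24 (o = (-2)**2*6 = 4*6 = 24)
J(R, z) = 15 + z (J(R, z) = -9 + (z + 24) = -9 + (24 + z) = 15 + z)
M(V, s) = 2 + V (M(V, s) = (V - 5) + 7 = (-5 + V) + 7 = 2 + V)
M(r(3 + 6), J(5, 4))*(-2) = (2 + (3 + 6)**2)*(-2) = (2 + 9**2)*(-2) = (2 + 81)*(-2) = 83*(-2) = -166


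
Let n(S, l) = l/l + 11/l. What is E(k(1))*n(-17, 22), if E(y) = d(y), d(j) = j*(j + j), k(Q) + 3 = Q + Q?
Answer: 3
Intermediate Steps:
k(Q) = -3 + 2*Q (k(Q) = -3 + (Q + Q) = -3 + 2*Q)
d(j) = 2*j**2 (d(j) = j*(2*j) = 2*j**2)
E(y) = 2*y**2
n(S, l) = 1 + 11/l
E(k(1))*n(-17, 22) = (2*(-3 + 2*1)**2)*((11 + 22)/22) = (2*(-3 + 2)**2)*((1/22)*33) = (2*(-1)**2)*(3/2) = (2*1)*(3/2) = 2*(3/2) = 3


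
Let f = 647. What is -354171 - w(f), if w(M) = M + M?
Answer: -355465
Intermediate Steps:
w(M) = 2*M
-354171 - w(f) = -354171 - 2*647 = -354171 - 1*1294 = -354171 - 1294 = -355465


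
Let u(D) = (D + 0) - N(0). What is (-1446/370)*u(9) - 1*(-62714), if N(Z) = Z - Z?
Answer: 11595583/185 ≈ 62679.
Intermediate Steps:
N(Z) = 0
u(D) = D (u(D) = (D + 0) - 1*0 = D + 0 = D)
(-1446/370)*u(9) - 1*(-62714) = -1446/370*9 - 1*(-62714) = -1446*1/370*9 + 62714 = -723/185*9 + 62714 = -6507/185 + 62714 = 11595583/185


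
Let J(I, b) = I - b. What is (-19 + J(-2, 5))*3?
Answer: -78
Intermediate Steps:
(-19 + J(-2, 5))*3 = (-19 + (-2 - 1*5))*3 = (-19 + (-2 - 5))*3 = (-19 - 7)*3 = -26*3 = -78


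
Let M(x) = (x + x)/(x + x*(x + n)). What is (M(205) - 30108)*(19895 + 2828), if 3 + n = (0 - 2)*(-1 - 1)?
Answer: -141617779942/207 ≈ -6.8414e+8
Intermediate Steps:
n = 1 (n = -3 + (0 - 2)*(-1 - 1) = -3 - 2*(-2) = -3 + 4 = 1)
M(x) = 2*x/(x + x*(1 + x)) (M(x) = (x + x)/(x + x*(x + 1)) = (2*x)/(x + x*(1 + x)) = 2*x/(x + x*(1 + x)))
(M(205) - 30108)*(19895 + 2828) = (2/(2 + 205) - 30108)*(19895 + 2828) = (2/207 - 30108)*22723 = -6232354/207*22723 = -141617779942/207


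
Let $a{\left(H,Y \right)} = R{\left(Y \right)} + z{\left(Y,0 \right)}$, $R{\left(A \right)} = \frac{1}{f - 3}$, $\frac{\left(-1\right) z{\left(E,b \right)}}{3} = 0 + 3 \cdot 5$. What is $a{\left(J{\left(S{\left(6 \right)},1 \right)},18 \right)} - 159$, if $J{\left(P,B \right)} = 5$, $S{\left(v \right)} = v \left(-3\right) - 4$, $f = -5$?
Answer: $- \frac{1633}{8} \approx -204.13$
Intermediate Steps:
$z{\left(E,b \right)} = -45$ ($z{\left(E,b \right)} = - 3 \left(0 + 3 \cdot 5\right) = - 3 \left(0 + 15\right) = \left(-3\right) 15 = -45$)
$S{\left(v \right)} = -4 - 3 v$ ($S{\left(v \right)} = - 3 v - 4 = -4 - 3 v$)
$R{\left(A \right)} = - \frac{1}{8}$ ($R{\left(A \right)} = \frac{1}{-5 - 3} = \frac{1}{-8} = - \frac{1}{8}$)
$a{\left(H,Y \right)} = - \frac{361}{8}$ ($a{\left(H,Y \right)} = - \frac{1}{8} - 45 = - \frac{361}{8}$)
$a{\left(J{\left(S{\left(6 \right)},1 \right)},18 \right)} - 159 = - \frac{361}{8} - 159 = - \frac{1633}{8}$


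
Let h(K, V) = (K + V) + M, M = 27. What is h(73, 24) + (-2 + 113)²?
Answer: 12445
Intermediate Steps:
h(K, V) = 27 + K + V (h(K, V) = (K + V) + 27 = 27 + K + V)
h(73, 24) + (-2 + 113)² = (27 + 73 + 24) + (-2 + 113)² = 124 + 111² = 124 + 12321 = 12445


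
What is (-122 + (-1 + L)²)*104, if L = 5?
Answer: -11024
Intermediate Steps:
(-122 + (-1 + L)²)*104 = (-122 + (-1 + 5)²)*104 = (-122 + 4²)*104 = (-122 + 16)*104 = -106*104 = -11024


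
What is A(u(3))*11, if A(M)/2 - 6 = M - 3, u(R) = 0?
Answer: 66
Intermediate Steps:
A(M) = 6 + 2*M (A(M) = 12 + 2*(M - 3) = 12 + 2*(-3 + M) = 12 + (-6 + 2*M) = 6 + 2*M)
A(u(3))*11 = (6 + 2*0)*11 = (6 + 0)*11 = 6*11 = 66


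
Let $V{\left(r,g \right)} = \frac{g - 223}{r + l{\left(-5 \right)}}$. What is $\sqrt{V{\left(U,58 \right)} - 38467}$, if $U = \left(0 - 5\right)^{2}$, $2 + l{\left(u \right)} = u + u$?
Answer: $\frac{2 i \sqrt{1625767}}{13} \approx 196.16 i$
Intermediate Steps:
$l{\left(u \right)} = -2 + 2 u$ ($l{\left(u \right)} = -2 + \left(u + u\right) = -2 + 2 u$)
$U = 25$ ($U = \left(-5\right)^{2} = 25$)
$V{\left(r,g \right)} = \frac{-223 + g}{-12 + r}$ ($V{\left(r,g \right)} = \frac{g - 223}{r + \left(-2 + 2 \left(-5\right)\right)} = \frac{-223 + g}{r - 12} = \frac{-223 + g}{-12 + r}$)
$\sqrt{V{\left(U,58 \right)} - 38467} = \sqrt{\frac{-223 + 58}{-12 + 25} - 38467} = \sqrt{\frac{1}{13} \left(-165\right) - 38467} = \sqrt{- \frac{165}{13} - 38467} = \sqrt{- \frac{500236}{13}} = \frac{2 i \sqrt{1625767}}{13}$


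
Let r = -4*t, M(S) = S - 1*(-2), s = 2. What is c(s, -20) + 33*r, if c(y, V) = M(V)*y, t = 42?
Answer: -5580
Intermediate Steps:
M(S) = 2 + S (M(S) = S + 2 = 2 + S)
c(y, V) = y*(2 + V) (c(y, V) = (2 + V)*y = y*(2 + V))
r = -168 (r = -4*42 = -168)
c(s, -20) + 33*r = 2*(2 - 20) + 33*(-168) = 2*(-18) - 5544 = -36 - 5544 = -5580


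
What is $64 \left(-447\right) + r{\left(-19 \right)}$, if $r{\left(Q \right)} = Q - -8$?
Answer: $-28619$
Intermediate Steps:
$r{\left(Q \right)} = 8 + Q$ ($r{\left(Q \right)} = Q + 8 = 8 + Q$)
$64 \left(-447\right) + r{\left(-19 \right)} = 64 \left(-447\right) + \left(8 - 19\right) = -28608 - 11 = -28619$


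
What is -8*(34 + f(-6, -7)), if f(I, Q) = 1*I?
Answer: -224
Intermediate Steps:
f(I, Q) = I
-8*(34 + f(-6, -7)) = -8*(34 - 6) = -8*28 = -224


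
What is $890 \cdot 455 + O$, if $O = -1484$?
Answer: $403466$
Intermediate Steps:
$890 \cdot 455 + O = 890 \cdot 455 - 1484 = 404950 - 1484 = 403466$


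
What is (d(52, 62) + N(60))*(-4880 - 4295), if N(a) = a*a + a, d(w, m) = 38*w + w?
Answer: -52187400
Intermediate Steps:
d(w, m) = 39*w
N(a) = a + a**2 (N(a) = a**2 + a = a + a**2)
(d(52, 62) + N(60))*(-4880 - 4295) = (39*52 + 60*(1 + 60))*(-4880 - 4295) = (2028 + 60*61)*(-9175) = (2028 + 3660)*(-9175) = 5688*(-9175) = -52187400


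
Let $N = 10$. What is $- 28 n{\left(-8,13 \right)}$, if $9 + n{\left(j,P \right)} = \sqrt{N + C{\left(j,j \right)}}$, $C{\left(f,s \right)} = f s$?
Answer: $252 - 28 \sqrt{74} \approx 11.135$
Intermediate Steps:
$n{\left(j,P \right)} = -9 + \sqrt{10 + j^{2}}$ ($n{\left(j,P \right)} = -9 + \sqrt{10 + j j} = -9 + \sqrt{10 + j^{2}}$)
$- 28 n{\left(-8,13 \right)} = - 28 \left(-9 + \sqrt{10 + \left(-8\right)^{2}}\right) = - 28 \left(-9 + \sqrt{10 + 64}\right) = - 28 \left(-9 + \sqrt{74}\right) = 252 - 28 \sqrt{74}$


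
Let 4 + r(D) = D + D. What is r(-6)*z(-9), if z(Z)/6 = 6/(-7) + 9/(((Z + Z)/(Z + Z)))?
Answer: -5472/7 ≈ -781.71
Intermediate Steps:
z(Z) = 342/7 (z(Z) = 6*(6/(-7) + 9/(((Z + Z)/(Z + Z)))) = 6*(6*(-⅐) + 9/(((2*Z)/((2*Z))))) = 6*(-6/7 + 9/(((2*Z)*(1/(2*Z))))) = 6*(-6/7 + 9/1) = 6*(-6/7 + 9*1) = 6*(-6/7 + 9) = 6*(57/7) = 342/7)
r(D) = -4 + 2*D (r(D) = -4 + (D + D) = -4 + 2*D)
r(-6)*z(-9) = (-4 + 2*(-6))*(342/7) = (-4 - 12)*(342/7) = -16*342/7 = -5472/7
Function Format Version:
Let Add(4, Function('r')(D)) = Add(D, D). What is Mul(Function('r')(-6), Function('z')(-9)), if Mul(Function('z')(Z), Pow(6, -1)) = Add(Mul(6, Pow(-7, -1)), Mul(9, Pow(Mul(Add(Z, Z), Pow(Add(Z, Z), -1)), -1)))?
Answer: Rational(-5472, 7) ≈ -781.71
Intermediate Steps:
Function('z')(Z) = Rational(342, 7) (Function('z')(Z) = Mul(6, Add(Mul(6, Pow(-7, -1)), Mul(9, Pow(Mul(Add(Z, Z), Pow(Add(Z, Z), -1)), -1)))) = Mul(6, Add(Mul(6, Rational(-1, 7)), Mul(9, Pow(Mul(Mul(2, Z), Pow(Mul(2, Z), -1)), -1)))) = Mul(6, Add(Rational(-6, 7), Mul(9, Pow(Mul(Mul(2, Z), Mul(Rational(1, 2), Pow(Z, -1))), -1)))) = Mul(6, Add(Rational(-6, 7), Mul(9, Pow(1, -1)))) = Mul(6, Add(Rational(-6, 7), Mul(9, 1))) = Mul(6, Add(Rational(-6, 7), 9)) = Mul(6, Rational(57, 7)) = Rational(342, 7))
Function('r')(D) = Add(-4, Mul(2, D)) (Function('r')(D) = Add(-4, Add(D, D)) = Add(-4, Mul(2, D)))
Mul(Function('r')(-6), Function('z')(-9)) = Mul(Add(-4, Mul(2, -6)), Rational(342, 7)) = Mul(Add(-4, -12), Rational(342, 7)) = Mul(-16, Rational(342, 7)) = Rational(-5472, 7)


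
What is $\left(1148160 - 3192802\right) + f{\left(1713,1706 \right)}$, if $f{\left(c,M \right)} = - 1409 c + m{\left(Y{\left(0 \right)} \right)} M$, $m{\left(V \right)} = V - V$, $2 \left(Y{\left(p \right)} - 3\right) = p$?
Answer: $-4458259$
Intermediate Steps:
$Y{\left(p \right)} = 3 + \frac{p}{2}$
$m{\left(V \right)} = 0$
$f{\left(c,M \right)} = - 1409 c$ ($f{\left(c,M \right)} = - 1409 c + 0 M = - 1409 c + 0 = - 1409 c$)
$\left(1148160 - 3192802\right) + f{\left(1713,1706 \right)} = \left(1148160 - 3192802\right) - 2413617 = -2044642 - 2413617 = -4458259$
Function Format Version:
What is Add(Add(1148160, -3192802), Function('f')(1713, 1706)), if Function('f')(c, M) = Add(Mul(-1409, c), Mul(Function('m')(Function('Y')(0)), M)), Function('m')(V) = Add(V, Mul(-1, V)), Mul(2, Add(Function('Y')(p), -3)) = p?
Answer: -4458259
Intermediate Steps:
Function('Y')(p) = Add(3, Mul(Rational(1, 2), p))
Function('m')(V) = 0
Function('f')(c, M) = Mul(-1409, c) (Function('f')(c, M) = Add(Mul(-1409, c), Mul(0, M)) = Add(Mul(-1409, c), 0) = Mul(-1409, c))
Add(Add(1148160, -3192802), Function('f')(1713, 1706)) = Add(Add(1148160, -3192802), Mul(-1409, 1713)) = Add(-2044642, -2413617) = -4458259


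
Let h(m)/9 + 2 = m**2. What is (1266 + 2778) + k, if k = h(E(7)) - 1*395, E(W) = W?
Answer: 4072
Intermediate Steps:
h(m) = -18 + 9*m**2
k = 28 (k = (-18 + 9*7**2) - 1*395 = (-18 + 9*49) - 395 = (-18 + 441) - 395 = 423 - 395 = 28)
(1266 + 2778) + k = (1266 + 2778) + 28 = 4044 + 28 = 4072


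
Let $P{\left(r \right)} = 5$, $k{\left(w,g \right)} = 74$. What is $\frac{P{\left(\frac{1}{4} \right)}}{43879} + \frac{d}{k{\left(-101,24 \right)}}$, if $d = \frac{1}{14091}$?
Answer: $\frac{477959}{4159465926} \approx 0.00011491$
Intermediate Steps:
$d = \frac{1}{14091} \approx 7.0967 \cdot 10^{-5}$
$\frac{P{\left(\frac{1}{4} \right)}}{43879} + \frac{d}{k{\left(-101,24 \right)}} = \frac{5}{43879} + \frac{1}{14091 \cdot 74} = 5 \cdot \frac{1}{43879} + \frac{1}{14091} \cdot \frac{1}{74} = \frac{5}{43879} + \frac{1}{1042734} = \frac{477959}{4159465926}$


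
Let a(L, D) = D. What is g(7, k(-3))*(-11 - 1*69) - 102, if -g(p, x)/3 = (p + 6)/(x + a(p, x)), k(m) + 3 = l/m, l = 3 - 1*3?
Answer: -622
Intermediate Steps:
l = 0 (l = 3 - 3 = 0)
k(m) = -3 (k(m) = -3 + 0/m = -3 + 0 = -3)
g(p, x) = -3*(6 + p)/(2*x) (g(p, x) = -3*(p + 6)/(x + x) = -3*(6 + p)/(2*x))
g(7, k(-3))*(-11 - 1*69) - 102 = ((3/2)*(-6 - 1*7)/(-3))*(-11 - 1*69) - 102 = ((3/2)*(-⅓)*(-6 - 7))*(-11 - 69) - 102 = ((3/2)*(-⅓)*(-13))*(-80) - 102 = (13/2)*(-80) - 102 = -520 - 102 = -622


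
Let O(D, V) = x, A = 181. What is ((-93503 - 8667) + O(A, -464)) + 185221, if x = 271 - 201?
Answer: 83121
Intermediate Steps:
x = 70
O(D, V) = 70
((-93503 - 8667) + O(A, -464)) + 185221 = ((-93503 - 8667) + 70) + 185221 = (-102170 + 70) + 185221 = -102100 + 185221 = 83121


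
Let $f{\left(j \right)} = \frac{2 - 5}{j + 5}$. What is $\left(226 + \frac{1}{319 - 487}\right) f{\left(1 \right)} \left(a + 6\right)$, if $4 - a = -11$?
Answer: $- \frac{37967}{16} \approx -2372.9$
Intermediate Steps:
$a = 15$ ($a = 4 - -11 = 4 + 11 = 15$)
$f{\left(j \right)} = - \frac{3}{5 + j}$
$\left(226 + \frac{1}{319 - 487}\right) f{\left(1 \right)} \left(a + 6\right) = \left(226 + \frac{1}{319 - 487}\right) - \frac{3}{5 + 1} \left(15 + 6\right) = \left(226 + \frac{1}{-168}\right) - \frac{3}{6} \cdot 21 = \left(226 - \frac{1}{168}\right) \left(-3\right) \frac{1}{6} \cdot 21 = \frac{37967 \left(\left(- \frac{1}{2}\right) 21\right)}{168} = \frac{37967}{168} \left(- \frac{21}{2}\right) = - \frac{37967}{16}$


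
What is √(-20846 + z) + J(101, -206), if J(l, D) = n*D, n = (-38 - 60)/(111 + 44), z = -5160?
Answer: 20188/155 + I*√26006 ≈ 130.25 + 161.26*I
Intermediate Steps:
n = -98/155 ≈ -0.63226
J(l, D) = -98*D/155
√(-20846 + z) + J(101, -206) = √(-20846 - 5160) - 98/155*(-206) = √(-26006) + 20188/155 = I*√26006 + 20188/155 = 20188/155 + I*√26006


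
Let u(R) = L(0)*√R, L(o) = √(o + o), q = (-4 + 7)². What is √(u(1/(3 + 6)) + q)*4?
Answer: 12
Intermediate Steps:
q = 9 (q = 3² = 9)
L(o) = √2*√o (L(o) = √(2*o) = √2*√o)
u(R) = 0 (u(R) = (√2*√0)*√R = (√2*0)*√R = 0*√R = 0)
√(u(1/(3 + 6)) + q)*4 = √(0 + 9)*4 = √9*4 = 3*4 = 12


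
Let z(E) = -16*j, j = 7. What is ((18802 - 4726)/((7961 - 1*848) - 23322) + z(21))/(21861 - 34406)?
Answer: 203276/22593545 ≈ 0.0089971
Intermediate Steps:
z(E) = -112 (z(E) = -16*7 = -112)
((18802 - 4726)/((7961 - 1*848) - 23322) + z(21))/(21861 - 34406) = ((18802 - 4726)/((7961 - 1*848) - 23322) - 112)/(21861 - 34406) = (14076/((7961 - 848) - 23322) - 112)/(-12545) = (14076/(7113 - 23322) - 112)*(-1/12545) = (14076/(-16209) - 112)*(-1/12545) = (14076*(-1/16209) - 112)*(-1/12545) = (-1564/1801 - 112)*(-1/12545) = -203276/1801*(-1/12545) = 203276/22593545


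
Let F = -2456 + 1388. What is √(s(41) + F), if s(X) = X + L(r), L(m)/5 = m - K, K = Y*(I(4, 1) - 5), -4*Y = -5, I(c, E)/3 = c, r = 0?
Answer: I*√4283/2 ≈ 32.722*I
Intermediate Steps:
I(c, E) = 3*c
Y = 5/4 (Y = -¼*(-5) = 5/4 ≈ 1.2500)
F = -1068
K = 35/4 (K = 5*(3*4 - 5)/4 = 5*(12 - 5)/4 = (5/4)*7 = 35/4 ≈ 8.7500)
L(m) = -175/4 + 5*m (L(m) = 5*(m - 1*35/4) = 5*(m - 35/4) = 5*(-35/4 + m) = -175/4 + 5*m)
s(X) = -175/4 + X (s(X) = X + (-175/4 + 5*0) = X + (-175/4 + 0) = X - 175/4 = -175/4 + X)
√(s(41) + F) = √((-175/4 + 41) - 1068) = √(-11/4 - 1068) = √(-4283/4) = I*√4283/2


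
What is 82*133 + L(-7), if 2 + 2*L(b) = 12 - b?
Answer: 21829/2 ≈ 10915.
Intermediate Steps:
L(b) = 5 - b/2 (L(b) = -1 + (12 - b)/2 = -1 + (6 - b/2) = 5 - b/2)
82*133 + L(-7) = 82*133 + (5 - ½*(-7)) = 10906 + (5 + 7/2) = 10906 + 17/2 = 21829/2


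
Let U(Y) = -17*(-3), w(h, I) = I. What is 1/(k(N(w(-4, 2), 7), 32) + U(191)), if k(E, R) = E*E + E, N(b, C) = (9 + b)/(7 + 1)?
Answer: 64/3473 ≈ 0.018428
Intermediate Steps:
U(Y) = 51
N(b, C) = 9/8 + b/8 (N(b, C) = (9 + b)/8 = (9 + b)*(⅛) = 9/8 + b/8)
k(E, R) = E + E² (k(E, R) = E² + E = E + E²)
1/(k(N(w(-4, 2), 7), 32) + U(191)) = 1/((9/8 + (⅛)*2)*(1 + (9/8 + (⅛)*2)) + 51) = 1/((9/8 + ¼)*(1 + (9/8 + ¼)) + 51) = 1/(11*(1 + 11/8)/8 + 51) = 1/((11/8)*(19/8) + 51) = 1/(209/64 + 51) = 1/(3473/64) = 64/3473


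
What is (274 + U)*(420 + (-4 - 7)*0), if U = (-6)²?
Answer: 130200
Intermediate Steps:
U = 36
(274 + U)*(420 + (-4 - 7)*0) = (274 + 36)*(420 + (-4 - 7)*0) = 310*(420 - 11*0) = 310*(420 + 0) = 310*420 = 130200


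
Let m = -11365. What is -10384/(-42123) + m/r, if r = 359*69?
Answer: -24611759/115936537 ≈ -0.21229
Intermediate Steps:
r = 24771
-10384/(-42123) + m/r = -10384/(-42123) - 11365/24771 = -10384*(-1/42123) - 11365*1/24771 = 10384/42123 - 11365/24771 = -24611759/115936537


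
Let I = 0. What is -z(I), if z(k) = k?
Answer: 0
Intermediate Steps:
-z(I) = -1*0 = 0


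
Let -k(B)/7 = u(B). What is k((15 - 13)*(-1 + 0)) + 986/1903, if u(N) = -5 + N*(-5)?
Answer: -65619/1903 ≈ -34.482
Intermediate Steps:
u(N) = -5 - 5*N
k(B) = 35 + 35*B (k(B) = -7*(-5 - 5*B) = 35 + 35*B)
k((15 - 13)*(-1 + 0)) + 986/1903 = (35 + 35*((15 - 13)*(-1 + 0))) + 986/1903 = (35 + 35*(2*(-1))) + 986*(1/1903) = (35 + 35*(-2)) + 986/1903 = (35 - 70) + 986/1903 = -35 + 986/1903 = -65619/1903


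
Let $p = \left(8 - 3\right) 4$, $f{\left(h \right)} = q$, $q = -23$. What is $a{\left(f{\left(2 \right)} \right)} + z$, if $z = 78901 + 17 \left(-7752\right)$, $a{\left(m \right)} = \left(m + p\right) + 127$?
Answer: $-52759$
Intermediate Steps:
$f{\left(h \right)} = -23$
$p = 20$ ($p = 5 \cdot 4 = 20$)
$a{\left(m \right)} = 147 + m$ ($a{\left(m \right)} = \left(m + 20\right) + 127 = \left(20 + m\right) + 127 = 147 + m$)
$z = -52883$ ($z = 78901 - 131784 = -52883$)
$a{\left(f{\left(2 \right)} \right)} + z = \left(147 - 23\right) - 52883 = 124 - 52883 = -52759$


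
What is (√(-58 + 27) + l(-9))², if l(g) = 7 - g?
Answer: (16 + I*√31)² ≈ 225.0 + 178.17*I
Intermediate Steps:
(√(-58 + 27) + l(-9))² = (√(-58 + 27) + (7 - 1*(-9)))² = (√(-31) + (7 + 9))² = (I*√31 + 16)² = (16 + I*√31)²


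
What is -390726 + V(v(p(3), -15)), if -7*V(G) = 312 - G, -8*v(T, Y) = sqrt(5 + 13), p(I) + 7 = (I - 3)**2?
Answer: -2735394/7 - 3*sqrt(2)/56 ≈ -3.9077e+5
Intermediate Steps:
p(I) = -7 + (-3 + I)**2 (p(I) = -7 + (I - 3)**2 = -7 + (-3 + I)**2)
v(T, Y) = -3*sqrt(2)/8 (v(T, Y) = -sqrt(5 + 13)/8 = -3*sqrt(2)/8)
V(G) = -312/7 + G/7 (V(G) = -(312 - G)/7 = -312/7 + G/7)
-390726 + V(v(p(3), -15)) = -390726 + (-312/7 + (-3*sqrt(2)/8)/7) = -390726 + (-312/7 - 3*sqrt(2)/56) = -2735394/7 - 3*sqrt(2)/56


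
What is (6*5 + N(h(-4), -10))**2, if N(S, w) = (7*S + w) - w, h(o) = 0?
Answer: 900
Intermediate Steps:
N(S, w) = 7*S (N(S, w) = (w + 7*S) - w = 7*S)
(6*5 + N(h(-4), -10))**2 = (6*5 + 7*0)**2 = (30 + 0)**2 = 30**2 = 900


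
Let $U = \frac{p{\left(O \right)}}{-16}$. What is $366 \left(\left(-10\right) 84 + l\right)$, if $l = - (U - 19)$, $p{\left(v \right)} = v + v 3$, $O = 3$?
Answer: $- \frac{600423}{2} \approx -3.0021 \cdot 10^{5}$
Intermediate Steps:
$p{\left(v \right)} = 4 v$ ($p{\left(v \right)} = v + 3 v = 4 v$)
$U = - \frac{3}{4}$ ($U = \frac{4 \cdot 3}{-16} = 12 \left(- \frac{1}{16}\right) = - \frac{3}{4} \approx -0.75$)
$l = \frac{79}{4}$ ($l = - (- \frac{3}{4} - 19) = \left(-1\right) \left(- \frac{79}{4}\right) = \frac{79}{4} \approx 19.75$)
$366 \left(\left(-10\right) 84 + l\right) = 366 \left(\left(-10\right) 84 + \frac{79}{4}\right) = 366 \left(-840 + \frac{79}{4}\right) = 366 \left(- \frac{3281}{4}\right) = - \frac{600423}{2}$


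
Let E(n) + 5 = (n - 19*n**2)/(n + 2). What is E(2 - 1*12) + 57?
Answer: 1163/4 ≈ 290.75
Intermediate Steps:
E(n) = -5 + (n - 19*n**2)/(2 + n) (E(n) = -5 + (n - 19*n**2)/(n + 2) = -5 + (n - 19*n**2)/(2 + n))
E(2 - 1*12) + 57 = (-10 - 19*(2 - 1*12)**2 - 4*(2 - 1*12))/(2 + (2 - 1*12)) + 57 = (-10 - 19*(2 - 12)**2 - 4*(2 - 12))/(2 + (2 - 12)) + 57 = (-10 - 19*(-10)**2 - 4*(-10))/(2 - 10) + 57 = (-10 - 19*100 + 40)/(-8) + 57 = -(-10 - 1900 + 40)/8 + 57 = -1/8*(-1870) + 57 = 935/4 + 57 = 1163/4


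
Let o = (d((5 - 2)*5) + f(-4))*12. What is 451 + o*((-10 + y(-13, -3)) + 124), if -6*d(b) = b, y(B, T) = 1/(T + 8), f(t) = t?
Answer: -42283/5 ≈ -8456.6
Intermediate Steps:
y(B, T) = 1/(8 + T)
d(b) = -b/6
o = -78 (o = (-(5 - 2)*5/6 - 4)*12 = (-5/2 - 4)*12 = -13/2*12 = -78)
451 + o*((-10 + y(-13, -3)) + 124) = 451 - 78*((-10 + 1/(8 - 3)) + 124) = 451 - 78*((-10 + 1/5) + 124) = 451 - 78*((-10 + ⅕) + 124) = 451 - 78*(-49/5 + 124) = 451 - 78*571/5 = 451 - 44538/5 = -42283/5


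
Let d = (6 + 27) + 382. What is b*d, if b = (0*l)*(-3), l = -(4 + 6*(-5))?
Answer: 0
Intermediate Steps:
l = 26 (l = -(4 - 30) = -1*(-26) = 26)
b = 0 (b = (0*26)*(-3) = 0*(-3) = 0)
d = 415 (d = 33 + 382 = 415)
b*d = 0*415 = 0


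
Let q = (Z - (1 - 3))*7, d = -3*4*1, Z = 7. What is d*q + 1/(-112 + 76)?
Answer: -27217/36 ≈ -756.03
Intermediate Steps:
d = -12 (d = -12*1 = -12)
q = 63 (q = (7 - (1 - 3))*7 = (7 - 1*(-2))*7 = (7 + 2)*7 = 9*7 = 63)
d*q + 1/(-112 + 76) = -12*63 + 1/(-112 + 76) = -756 + 1/(-36) = -756 - 1/36 = -27217/36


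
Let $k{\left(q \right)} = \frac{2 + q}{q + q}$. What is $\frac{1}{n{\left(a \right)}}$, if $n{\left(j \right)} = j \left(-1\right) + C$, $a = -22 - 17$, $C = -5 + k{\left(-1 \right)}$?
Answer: $\frac{2}{67} \approx 0.029851$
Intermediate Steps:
$k{\left(q \right)} = \frac{2 + q}{2 q}$
$C = - \frac{11}{2}$ ($C = -5 + \frac{2 - 1}{2 \left(-1\right)} = -5 + \frac{1}{2} \left(-1\right) 1 = -5 - \frac{1}{2} = - \frac{11}{2} \approx -5.5$)
$a = -39$ ($a = -22 - 17 = -39$)
$n{\left(j \right)} = - \frac{11}{2} - j$ ($n{\left(j \right)} = j \left(-1\right) - \frac{11}{2} = - j - \frac{11}{2} = - \frac{11}{2} - j$)
$\frac{1}{n{\left(a \right)}} = \frac{1}{- \frac{11}{2} - -39} = \frac{1}{- \frac{11}{2} + 39} = \frac{1}{\frac{67}{2}} = \frac{2}{67}$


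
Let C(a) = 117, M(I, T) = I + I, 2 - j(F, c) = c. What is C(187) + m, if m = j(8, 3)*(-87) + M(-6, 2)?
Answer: 192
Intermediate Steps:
j(F, c) = 2 - c
M(I, T) = 2*I
m = 75 (m = (2 - 1*3)*(-87) + 2*(-6) = (2 - 3)*(-87) - 12 = -1*(-87) - 12 = 87 - 12 = 75)
C(187) + m = 117 + 75 = 192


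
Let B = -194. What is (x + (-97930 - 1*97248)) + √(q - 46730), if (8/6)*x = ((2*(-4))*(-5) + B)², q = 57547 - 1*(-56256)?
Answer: -177391 + √67073 ≈ -1.7713e+5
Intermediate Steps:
q = 113803 (q = 57547 + 56256 = 113803)
x = 17787 (x = 3*((2*(-4))*(-5) - 194)²/4 = 3*(-8*(-5) - 194)²/4 = 3*(40 - 194)²/4 = (¾)*(-154)² = (¾)*23716 = 17787)
(x + (-97930 - 1*97248)) + √(q - 46730) = (17787 + (-97930 - 1*97248)) + √(113803 - 46730) = (17787 + (-97930 - 97248)) + √67073 = (17787 - 195178) + √67073 = -177391 + √67073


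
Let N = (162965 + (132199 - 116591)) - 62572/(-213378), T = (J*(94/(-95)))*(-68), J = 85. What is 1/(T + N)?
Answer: 2027091/373577569073 ≈ 5.4262e-6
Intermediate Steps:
T = 108664/19 (T = (85*(94/(-95)))*(-68) = (85*(94*(-1/95)))*(-68) = (85*(-94/95))*(-68) = -1598/19*(-68) = 108664/19 ≈ 5719.2)
N = 19051806083/106689 (N = (162965 + 15608) - 62572*(-1/213378) = 178573 + 31286/106689 = 19051806083/106689 ≈ 1.7857e+5)
1/(T + N) = 1/(108664/19 + 19051806083/106689) = 1/(373577569073/2027091) = 2027091/373577569073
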